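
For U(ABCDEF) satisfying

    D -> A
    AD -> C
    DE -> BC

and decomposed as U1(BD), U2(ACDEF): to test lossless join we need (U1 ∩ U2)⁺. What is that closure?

U1 ∩ U2 = {D}.
D → A applies, adding A
AD → C applies, adding C
Closure: {ACD}.

ACD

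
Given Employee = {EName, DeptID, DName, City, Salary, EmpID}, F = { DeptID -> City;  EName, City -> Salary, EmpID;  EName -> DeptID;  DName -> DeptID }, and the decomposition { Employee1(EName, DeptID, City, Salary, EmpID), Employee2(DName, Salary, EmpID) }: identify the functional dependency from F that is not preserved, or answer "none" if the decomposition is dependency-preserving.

Check DName → DeptID: no single fragment contains all of {DeptID, DName}, and the restricted closure of {DName} across the fragments never reaches {DeptID}.
DeptID → City is preserved.
EName, City → Salary, EmpID is preserved.
EName → DeptID is preserved.

DName -> DeptID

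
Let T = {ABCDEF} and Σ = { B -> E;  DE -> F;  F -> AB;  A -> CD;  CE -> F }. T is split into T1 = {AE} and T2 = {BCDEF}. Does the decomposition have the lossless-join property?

No

Common attributes: T1 ∩ T2 = {E}.
No dependency enlarges {E}, so (E)⁺ = {E}.
The closure contains neither all of T1 = {AE} nor all of T2 = {BCDEF}, so the common attributes are not a superkey of either fragment. The join is lossy.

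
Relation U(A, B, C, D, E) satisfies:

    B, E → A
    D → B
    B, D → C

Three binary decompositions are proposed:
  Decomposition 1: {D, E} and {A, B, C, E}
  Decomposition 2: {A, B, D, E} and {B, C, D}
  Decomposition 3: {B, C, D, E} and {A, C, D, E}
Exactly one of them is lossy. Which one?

Decomposition 1

Decomposition 1: common = {E}, closure = {E} → lossy.
Decomposition 2: common = {B, D}, closure = {B, C, D} → lossless.
Decomposition 3: common = {C, D, E}, closure = {A, B, C, D, E} → lossless.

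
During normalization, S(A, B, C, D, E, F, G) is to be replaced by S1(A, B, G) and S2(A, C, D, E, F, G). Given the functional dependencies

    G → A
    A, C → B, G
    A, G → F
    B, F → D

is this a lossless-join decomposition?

No

Common attributes: S1 ∩ S2 = {A, G}.
Closure of {A, G}: A, G → F applies, adding F. So (A, G)⁺ = {A, F, G}.
The closure contains neither all of S1 = {A, B, G} nor all of S2 = {A, C, D, E, F, G}, so the common attributes are not a superkey of either fragment. The join is lossy.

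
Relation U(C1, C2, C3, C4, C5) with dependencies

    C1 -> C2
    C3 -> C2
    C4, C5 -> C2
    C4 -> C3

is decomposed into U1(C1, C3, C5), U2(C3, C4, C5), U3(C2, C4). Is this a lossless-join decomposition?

No

Chase test. Columns are C1, C2, C3, C4, C5; row i has aⱼ where attribute j ∈ Ui, else bᵢⱼ.
Initial tableau (one row per fragment):
  row 1: a1 b12 a3 b14 a5
  row 2: b21 b22 a3 a4 a5
  row 3: b31 a2 b33 a4 b35
Rows 1 and 2 agree on C3; apply C3→C2 and equate their C2 entries.
Rows 2 and 3 agree on C4; apply C4→C3 and equate their C3 entries.
Rows 1 and 3 agree on C3; apply C3→C2 and equate their C2 entries.
No row becomes fully distinguished — the join is lossy.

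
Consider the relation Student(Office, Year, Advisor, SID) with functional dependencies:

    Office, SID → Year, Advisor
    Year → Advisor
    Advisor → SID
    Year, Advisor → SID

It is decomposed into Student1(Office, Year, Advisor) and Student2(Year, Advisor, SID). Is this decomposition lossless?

Yes

Common attributes: Student1 ∩ Student2 = {Year, Advisor}.
Closure of {Year, Advisor}: Advisor → SID applies, adding SID. So (Year, Advisor)⁺ = {Year, Advisor, SID}.
This closure contains every attribute of Student2, so Student1 ∩ Student2 → Student2. The join is lossless.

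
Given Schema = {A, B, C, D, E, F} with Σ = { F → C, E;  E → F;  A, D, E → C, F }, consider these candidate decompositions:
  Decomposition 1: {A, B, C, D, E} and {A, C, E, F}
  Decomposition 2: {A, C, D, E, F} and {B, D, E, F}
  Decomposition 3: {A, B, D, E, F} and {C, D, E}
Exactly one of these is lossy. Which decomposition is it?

Decomposition 1: common = {A, C, E}, closure = {A, C, E, F} → lossless.
Decomposition 2: common = {D, E, F}, closure = {C, D, E, F} → lossy.
Decomposition 3: common = {D, E}, closure = {C, D, E, F} → lossless.

Decomposition 2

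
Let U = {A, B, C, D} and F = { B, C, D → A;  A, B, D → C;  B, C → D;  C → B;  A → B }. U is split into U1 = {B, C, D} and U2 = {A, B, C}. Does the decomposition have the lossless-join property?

Yes

Common attributes: U1 ∩ U2 = {B, C}.
Closure of {B, C}: B, C → D applies, adding D; B, C, D → A applies, adding A. So (B, C)⁺ = {A, B, C, D}.
This closure contains every attribute of U1, so U1 ∩ U2 → U1. The join is lossless.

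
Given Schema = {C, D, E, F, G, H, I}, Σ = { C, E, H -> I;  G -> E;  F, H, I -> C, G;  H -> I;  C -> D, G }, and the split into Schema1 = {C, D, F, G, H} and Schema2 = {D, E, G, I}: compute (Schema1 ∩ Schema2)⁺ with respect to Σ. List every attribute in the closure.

Schema1 ∩ Schema2 = {D, G}.
G → E applies, adding E
Closure: {D, E, G}.

D, E, G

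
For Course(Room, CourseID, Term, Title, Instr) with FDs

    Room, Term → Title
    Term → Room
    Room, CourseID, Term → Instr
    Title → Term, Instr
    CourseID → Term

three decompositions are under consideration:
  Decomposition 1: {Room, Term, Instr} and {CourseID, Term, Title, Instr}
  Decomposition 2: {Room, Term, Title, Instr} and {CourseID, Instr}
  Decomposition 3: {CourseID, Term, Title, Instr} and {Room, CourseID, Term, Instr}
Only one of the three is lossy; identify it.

Decomposition 2

Decomposition 1: common = {Term, Instr}, closure = {Room, Term, Title, Instr} → lossless.
Decomposition 2: common = {Instr}, closure = {Instr} → lossy.
Decomposition 3: common = {CourseID, Term, Instr}, closure = {Room, CourseID, Term, Title, Instr} → lossless.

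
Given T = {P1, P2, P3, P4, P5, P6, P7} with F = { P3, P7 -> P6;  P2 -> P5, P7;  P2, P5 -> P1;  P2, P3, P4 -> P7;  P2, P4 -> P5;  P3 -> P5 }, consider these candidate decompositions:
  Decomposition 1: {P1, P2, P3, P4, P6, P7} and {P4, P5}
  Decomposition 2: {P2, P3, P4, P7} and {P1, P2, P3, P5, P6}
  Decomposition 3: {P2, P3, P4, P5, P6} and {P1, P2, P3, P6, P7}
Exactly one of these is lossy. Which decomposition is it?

Decomposition 1: common = {P4}, closure = {P4} → lossy.
Decomposition 2: common = {P2, P3}, closure = {P1, P2, P3, P5, P6, P7} → lossless.
Decomposition 3: common = {P2, P3, P6}, closure = {P1, P2, P3, P5, P6, P7} → lossless.

Decomposition 1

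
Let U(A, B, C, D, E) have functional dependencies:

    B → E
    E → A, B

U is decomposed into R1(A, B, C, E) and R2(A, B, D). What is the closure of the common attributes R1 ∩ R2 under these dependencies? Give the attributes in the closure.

R1 ∩ R2 = {A, B}.
B → E applies, adding E
Closure: {A, B, E}.

A, B, E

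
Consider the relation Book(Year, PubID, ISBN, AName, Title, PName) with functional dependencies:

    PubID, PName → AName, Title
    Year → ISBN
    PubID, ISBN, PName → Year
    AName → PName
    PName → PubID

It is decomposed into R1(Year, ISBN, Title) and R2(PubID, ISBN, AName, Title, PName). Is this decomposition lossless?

Common attributes: R1 ∩ R2 = {ISBN, Title}.
No dependency enlarges {ISBN, Title}, so (ISBN, Title)⁺ = {ISBN, Title}.
The closure contains neither all of R1 = {Year, ISBN, Title} nor all of R2 = {PubID, ISBN, AName, Title, PName}, so the common attributes are not a superkey of either fragment. The join is lossy.

No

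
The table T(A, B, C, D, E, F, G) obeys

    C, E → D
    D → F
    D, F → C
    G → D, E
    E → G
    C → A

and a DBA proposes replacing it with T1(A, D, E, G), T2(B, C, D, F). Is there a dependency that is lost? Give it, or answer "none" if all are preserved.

Check C → A: no single fragment contains all of {A, C}, and the restricted closure of {C} across the fragments never reaches {A}.
C, E → D is preserved.
D → F is preserved.
D, F → C is preserved.
G → D, E is preserved.
E → G is preserved.

C → A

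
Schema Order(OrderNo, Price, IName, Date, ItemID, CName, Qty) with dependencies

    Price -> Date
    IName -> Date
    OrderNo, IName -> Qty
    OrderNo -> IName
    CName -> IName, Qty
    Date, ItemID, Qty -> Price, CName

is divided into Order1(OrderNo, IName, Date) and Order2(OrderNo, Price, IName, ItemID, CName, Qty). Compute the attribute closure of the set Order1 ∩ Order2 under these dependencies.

Order1 ∩ Order2 = {OrderNo, IName}.
IName → Date applies, adding Date
OrderNo, IName → Qty applies, adding Qty
Closure: {OrderNo, IName, Date, Qty}.

OrderNo, IName, Date, Qty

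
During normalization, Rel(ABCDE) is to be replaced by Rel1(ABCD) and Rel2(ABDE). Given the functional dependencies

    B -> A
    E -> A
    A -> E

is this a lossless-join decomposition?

Yes

Common attributes: Rel1 ∩ Rel2 = {ABD}.
Closure of {ABD}: A → E applies, adding E. So (ABD)⁺ = {ABDE}.
This closure contains every attribute of Rel2, so Rel1 ∩ Rel2 → Rel2. The join is lossless.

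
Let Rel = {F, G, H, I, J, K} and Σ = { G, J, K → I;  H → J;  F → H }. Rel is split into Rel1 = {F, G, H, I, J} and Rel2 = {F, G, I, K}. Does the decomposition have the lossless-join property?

Yes

Common attributes: Rel1 ∩ Rel2 = {F, G, I}.
Closure of {F, G, I}: F → H applies, adding H; H → J applies, adding J. So (F, G, I)⁺ = {F, G, H, I, J}.
This closure contains every attribute of Rel1, so Rel1 ∩ Rel2 → Rel1. The join is lossless.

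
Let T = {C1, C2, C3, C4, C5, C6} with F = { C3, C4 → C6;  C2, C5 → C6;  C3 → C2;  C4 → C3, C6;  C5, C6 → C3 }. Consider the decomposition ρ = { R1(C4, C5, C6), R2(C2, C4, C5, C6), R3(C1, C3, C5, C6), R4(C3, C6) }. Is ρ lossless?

Chase test. Columns are C1, C2, C3, C4, C5, C6; row i has aⱼ where attribute j ∈ Ri, else bᵢⱼ.
Initial tableau (one row per fragment):
  row 1: b11 b12 b13 a4 a5 a6
  row 2: b21 a2 b23 a4 a5 a6
  row 3: a1 b32 a3 b34 a5 a6
  row 4: b41 b42 a3 b44 b45 a6
Rows 3 and 4 agree on C3; apply C3→C2 and equate their C2 entries.
Rows 1 and 2 agree on C4; apply C4→C3, C6 and equate their C3, C6 entries.
Rows 1 and 3 agree on C5, C6; apply C5, C6→C3 and equate their C3 entries.
Rows 1 and 2 agree on C3; apply C3→C2 and equate their C2 entries.
Rows 1 and 3 agree on C3; apply C3→C2 and equate their C2 entries.
No row becomes fully distinguished — the join is lossy.

No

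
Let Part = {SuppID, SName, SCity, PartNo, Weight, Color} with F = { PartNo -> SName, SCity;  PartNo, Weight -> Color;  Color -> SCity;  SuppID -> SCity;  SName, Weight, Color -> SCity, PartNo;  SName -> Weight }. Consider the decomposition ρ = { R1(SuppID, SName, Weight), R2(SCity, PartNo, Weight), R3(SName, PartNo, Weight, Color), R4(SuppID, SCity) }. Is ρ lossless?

No

Chase test. Columns are SuppID, SName, SCity, PartNo, Weight, Color; row i has aⱼ where attribute j ∈ Ri, else bᵢⱼ.
Initial tableau (one row per fragment):
  row 1: a1 a2 b13 b14 a5 b16
  row 2: b21 b22 a3 a4 a5 b26
  row 3: b31 a2 b33 a4 a5 a6
  row 4: a1 b42 a3 b44 b45 b46
Rows 2 and 3 agree on PartNo; apply PartNo→SName, SCity and equate their SName, SCity entries.
Rows 2 and 3 agree on PartNo, Weight; apply PartNo, Weight→Color and equate their Color entries.
Rows 1 and 4 agree on SuppID; apply SuppID→SCity and equate their SCity entries.
No row becomes fully distinguished — the join is lossy.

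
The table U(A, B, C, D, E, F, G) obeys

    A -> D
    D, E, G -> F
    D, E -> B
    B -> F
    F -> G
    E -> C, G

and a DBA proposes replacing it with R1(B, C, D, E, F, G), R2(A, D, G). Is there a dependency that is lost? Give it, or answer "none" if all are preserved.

none

A → D lies within R2.
D, E, G → F lies within R1.
D, E → B lies within R1.
B → F lies within R1.
F → G lies within R1.
E → C, G lies within R1.
Every dependency is enforceable on the fragments, so the decomposition is dependency-preserving.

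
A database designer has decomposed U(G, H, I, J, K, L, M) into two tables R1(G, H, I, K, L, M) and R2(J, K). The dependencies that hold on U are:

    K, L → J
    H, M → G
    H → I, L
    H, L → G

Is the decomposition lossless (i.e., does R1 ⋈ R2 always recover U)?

No

Common attributes: R1 ∩ R2 = {K}.
No dependency enlarges {K}, so (K)⁺ = {K}.
The closure contains neither all of R1 = {G, H, I, K, L, M} nor all of R2 = {J, K}, so the common attributes are not a superkey of either fragment. The join is lossy.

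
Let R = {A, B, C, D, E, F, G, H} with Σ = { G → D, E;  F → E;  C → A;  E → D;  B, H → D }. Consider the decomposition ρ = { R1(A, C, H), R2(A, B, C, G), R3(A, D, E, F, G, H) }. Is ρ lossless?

Chase test. Columns are A, B, C, D, E, F, G, H; row i has aⱼ where attribute j ∈ Ri, else bᵢⱼ.
Initial tableau (one row per fragment):
  row 1: a1 b12 a3 b14 b15 b16 b17 a8
  row 2: a1 a2 a3 b24 b25 b26 a7 b28
  row 3: a1 b32 b33 a4 a5 a6 a7 a8
Rows 2 and 3 agree on G; apply G→D, E and equate their D, E entries.
No row becomes fully distinguished — the join is lossy.

No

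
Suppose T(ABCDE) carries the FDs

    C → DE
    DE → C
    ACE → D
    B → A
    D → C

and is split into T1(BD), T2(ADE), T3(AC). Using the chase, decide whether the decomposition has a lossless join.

Chase test. Columns are ABCDE; row i has aⱼ where attribute j ∈ Ti, else bᵢⱼ.
Initial tableau (one row per fragment):
  row 1: b11 a2 b13 a4 b15
  row 2: a1 b22 b23 a4 a5
  row 3: a1 b32 a3 b34 b35
Rows 1 and 2 agree on D; apply D→C and equate their C entries.
Rows 1 and 2 agree on C; apply C→DE and equate their DE entries.
No row becomes fully distinguished — the join is lossy.

No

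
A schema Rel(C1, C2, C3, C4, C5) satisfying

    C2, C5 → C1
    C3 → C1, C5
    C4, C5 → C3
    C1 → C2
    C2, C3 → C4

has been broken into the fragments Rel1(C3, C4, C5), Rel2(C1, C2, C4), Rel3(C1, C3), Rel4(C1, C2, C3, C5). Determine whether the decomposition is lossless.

Chase test. Columns are C1, C2, C3, C4, C5; row i has aⱼ where attribute j ∈ Reli, else bᵢⱼ.
Initial tableau (one row per fragment):
  row 1: b11 b12 a3 a4 a5
  row 2: a1 a2 b23 a4 b25
  row 3: a1 b32 a3 b34 b35
  row 4: a1 a2 a3 b44 a5
Rows 1 and 3 agree on C3; apply C3→C1, C5 and equate their C1, C5 entries.
Rows 1 and 2 agree on C1; apply C1→C2 and equate their C2 entries.
Rows 1 and 3 agree on C1; apply C1→C2 and equate their C2 entries.
Rows 1 and 3 agree on C2, C3; apply C2, C3→C4 and equate their C4 entries.
Rows 1 and 4 agree on C2, C3; apply C2, C3→C4 and equate their C4 entries.
Row 1 is now all distinguished symbols — the join is lossless.

Yes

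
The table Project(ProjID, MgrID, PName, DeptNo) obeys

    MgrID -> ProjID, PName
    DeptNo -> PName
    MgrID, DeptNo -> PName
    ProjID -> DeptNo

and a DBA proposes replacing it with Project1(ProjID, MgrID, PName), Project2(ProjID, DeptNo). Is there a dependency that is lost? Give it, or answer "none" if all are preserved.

Check DeptNo → PName: no single fragment contains all of {PName, DeptNo}, and the restricted closure of {DeptNo} across the fragments never reaches {PName}.
MgrID → ProjID, PName is preserved.
MgrID, DeptNo → PName is preserved.
ProjID → DeptNo is preserved.

DeptNo -> PName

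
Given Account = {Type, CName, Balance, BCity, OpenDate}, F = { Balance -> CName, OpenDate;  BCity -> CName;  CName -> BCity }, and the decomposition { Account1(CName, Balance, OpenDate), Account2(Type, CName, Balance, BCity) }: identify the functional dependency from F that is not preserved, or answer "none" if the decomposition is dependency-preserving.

Balance → CName, OpenDate lies within Account1.
BCity → CName lies within Account2.
CName → BCity lies within Account2.
Every dependency is enforceable on the fragments, so the decomposition is dependency-preserving.

none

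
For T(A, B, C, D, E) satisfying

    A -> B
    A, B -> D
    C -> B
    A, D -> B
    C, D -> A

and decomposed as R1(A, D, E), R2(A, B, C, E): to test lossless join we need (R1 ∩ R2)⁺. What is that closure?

R1 ∩ R2 = {A, E}.
A → B applies, adding B
A, B → D applies, adding D
Closure: {A, B, D, E}.

A, B, D, E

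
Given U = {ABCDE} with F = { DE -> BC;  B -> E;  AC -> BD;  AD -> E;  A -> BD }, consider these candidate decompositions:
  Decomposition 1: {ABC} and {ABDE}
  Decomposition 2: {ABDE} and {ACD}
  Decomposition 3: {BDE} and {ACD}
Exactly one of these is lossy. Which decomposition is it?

Decomposition 3

Decomposition 1: common = {AB}, closure = {ABCDE} → lossless.
Decomposition 2: common = {AD}, closure = {ABCDE} → lossless.
Decomposition 3: common = {D}, closure = {D} → lossy.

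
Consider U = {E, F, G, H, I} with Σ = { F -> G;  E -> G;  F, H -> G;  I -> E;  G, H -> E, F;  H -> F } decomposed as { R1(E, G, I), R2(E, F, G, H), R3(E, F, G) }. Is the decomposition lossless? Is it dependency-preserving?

Lossless test (chase): applying each FD to every pair of rows produces no changes in the tableau, so no row becomes fully distinguished — the join is lossy.
Dependency preservation: every FD's attributes lie within a single fragment, so each can be enforced locally — preserved.

lossy but dependency-preserving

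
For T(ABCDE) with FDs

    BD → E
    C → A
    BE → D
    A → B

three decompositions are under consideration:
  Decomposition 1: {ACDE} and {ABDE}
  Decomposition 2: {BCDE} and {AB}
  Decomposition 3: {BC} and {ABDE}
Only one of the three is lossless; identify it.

Decomposition 1: common = {ADE}, closure = {ABDE} → lossless.
Decomposition 2: common = {B}, closure = {B} → lossy.
Decomposition 3: common = {B}, closure = {B} → lossy.

Decomposition 1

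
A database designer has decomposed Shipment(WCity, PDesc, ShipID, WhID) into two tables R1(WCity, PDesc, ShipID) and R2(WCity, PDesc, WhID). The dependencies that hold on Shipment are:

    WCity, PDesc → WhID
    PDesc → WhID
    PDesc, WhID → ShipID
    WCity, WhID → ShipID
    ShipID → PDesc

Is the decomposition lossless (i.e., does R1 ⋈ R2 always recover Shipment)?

Common attributes: R1 ∩ R2 = {WCity, PDesc}.
Closure of {WCity, PDesc}: WCity, PDesc → WhID applies, adding WhID; PDesc, WhID → ShipID applies, adding ShipID. So (WCity, PDesc)⁺ = {WCity, PDesc, ShipID, WhID}.
This closure contains every attribute of R1, so R1 ∩ R2 → R1. The join is lossless.

Yes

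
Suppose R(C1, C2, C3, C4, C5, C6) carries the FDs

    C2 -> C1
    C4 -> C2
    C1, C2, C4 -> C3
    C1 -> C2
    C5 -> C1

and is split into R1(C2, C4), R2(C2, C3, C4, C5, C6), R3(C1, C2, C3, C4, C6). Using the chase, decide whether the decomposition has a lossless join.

Yes

Chase test. Columns are C1, C2, C3, C4, C5, C6; row i has aⱼ where attribute j ∈ Ri, else bᵢⱼ.
Initial tableau (one row per fragment):
  row 1: b11 a2 b13 a4 b15 b16
  row 2: b21 a2 a3 a4 a5 a6
  row 3: a1 a2 a3 a4 b35 a6
Rows 1 and 2 agree on C2; apply C2→C1 and equate their C1 entries.
Rows 1 and 3 agree on C2; apply C2→C1 and equate their C1 entries.
Rows 1 and 2 agree on C1, C2, C4; apply C1, C2, C4→C3 and equate their C3 entries.
Row 2 is now all distinguished symbols — the join is lossless.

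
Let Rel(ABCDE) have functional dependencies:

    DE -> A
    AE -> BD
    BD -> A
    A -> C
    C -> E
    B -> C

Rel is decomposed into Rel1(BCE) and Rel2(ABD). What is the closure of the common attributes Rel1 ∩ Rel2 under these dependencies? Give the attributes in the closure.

Rel1 ∩ Rel2 = {B}.
B → C applies, adding C
C → E applies, adding E
Closure: {BCE}.

BCE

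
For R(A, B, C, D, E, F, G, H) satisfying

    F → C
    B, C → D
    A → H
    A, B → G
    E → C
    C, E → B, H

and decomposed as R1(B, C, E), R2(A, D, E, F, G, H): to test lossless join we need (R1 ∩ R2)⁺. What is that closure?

R1 ∩ R2 = {E}.
E → C applies, adding C
C, E → B, H applies, adding B, H
B, C → D applies, adding D
Closure: {B, C, D, E, H}.

B, C, D, E, H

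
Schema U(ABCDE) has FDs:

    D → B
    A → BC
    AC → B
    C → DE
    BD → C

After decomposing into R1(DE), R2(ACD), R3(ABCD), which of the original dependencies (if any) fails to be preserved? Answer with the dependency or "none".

D → B lies within R3.
A → BC lies within R3.
AC → B lies within R3.
C → DE: restricted closure across fragments reaches DE.
BD → C lies within R3.
Every dependency is enforceable on the fragments, so the decomposition is dependency-preserving.

none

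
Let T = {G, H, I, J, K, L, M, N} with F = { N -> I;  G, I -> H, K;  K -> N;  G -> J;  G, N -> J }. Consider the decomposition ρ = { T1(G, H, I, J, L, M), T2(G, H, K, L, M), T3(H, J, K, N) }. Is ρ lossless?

No

Chase test. Columns are G, H, I, J, K, L, M, N; row i has aⱼ where attribute j ∈ Ti, else bᵢⱼ.
Initial tableau (one row per fragment):
  row 1: a1 a2 a3 a4 b15 a6 a7 b18
  row 2: a1 a2 b23 b24 a5 a6 a7 b28
  row 3: b31 a2 b33 a4 a5 b36 b37 a8
Rows 2 and 3 agree on K; apply K→N and equate their N entries.
Rows 1 and 2 agree on G; apply G→J and equate their J entries.
Rows 2 and 3 agree on N; apply N→I and equate their I entries.
No row becomes fully distinguished — the join is lossy.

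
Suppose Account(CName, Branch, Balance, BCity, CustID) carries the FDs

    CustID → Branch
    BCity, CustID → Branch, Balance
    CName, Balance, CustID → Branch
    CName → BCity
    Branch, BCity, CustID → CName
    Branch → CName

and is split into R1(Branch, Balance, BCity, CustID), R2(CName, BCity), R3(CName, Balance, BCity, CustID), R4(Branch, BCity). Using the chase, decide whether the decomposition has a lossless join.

Yes

Chase test. Columns are CName, Branch, Balance, BCity, CustID; row i has aⱼ where attribute j ∈ Ri, else bᵢⱼ.
Initial tableau (one row per fragment):
  row 1: b11 a2 a3 a4 a5
  row 2: a1 b22 b23 a4 b25
  row 3: a1 b32 a3 a4 a5
  row 4: b41 a2 b43 a4 b45
Rows 1 and 3 agree on CustID; apply CustID→Branch and equate their Branch entries.
Rows 1 and 3 agree on Branch, BCity, CustID; apply Branch, BCity, CustID→CName and equate their CName entries.
Rows 1 and 4 agree on Branch; apply Branch→CName and equate their CName entries.
Row 1 is now all distinguished symbols — the join is lossless.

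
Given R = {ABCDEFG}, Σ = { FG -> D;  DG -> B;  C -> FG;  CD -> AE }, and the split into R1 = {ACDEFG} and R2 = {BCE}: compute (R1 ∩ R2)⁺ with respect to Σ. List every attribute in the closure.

R1 ∩ R2 = {CE}.
C → FG applies, adding FG
FG → D applies, adding D
DG → B applies, adding B
CD → AE applies, adding A
Closure: {ABCDEFG}.

ABCDEFG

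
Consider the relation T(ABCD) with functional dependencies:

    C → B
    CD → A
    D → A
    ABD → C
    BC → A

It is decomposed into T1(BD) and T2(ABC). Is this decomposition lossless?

No

Common attributes: T1 ∩ T2 = {B}.
No dependency enlarges {B}, so (B)⁺ = {B}.
The closure contains neither all of T1 = {BD} nor all of T2 = {ABC}, so the common attributes are not a superkey of either fragment. The join is lossy.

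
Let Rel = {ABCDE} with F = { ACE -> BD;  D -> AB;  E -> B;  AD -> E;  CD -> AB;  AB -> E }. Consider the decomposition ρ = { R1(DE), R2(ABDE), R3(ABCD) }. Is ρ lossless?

Yes

Chase test. Columns are ABCDE; row i has aⱼ where attribute j ∈ Ri, else bᵢⱼ.
Initial tableau (one row per fragment):
  row 1: b11 b12 b13 a4 a5
  row 2: a1 a2 b23 a4 a5
  row 3: a1 a2 a3 a4 b35
Rows 1 and 2 agree on D; apply D→AB and equate their AB entries.
Rows 1 and 3 agree on AD; apply AD→E and equate their E entries.
Row 3 is now all distinguished symbols — the join is lossless.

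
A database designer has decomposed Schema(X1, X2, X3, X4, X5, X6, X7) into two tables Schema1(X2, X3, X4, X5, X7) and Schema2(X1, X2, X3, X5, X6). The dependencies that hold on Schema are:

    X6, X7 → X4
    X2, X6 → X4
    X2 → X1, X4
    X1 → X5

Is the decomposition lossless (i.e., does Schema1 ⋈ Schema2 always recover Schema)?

No

Common attributes: Schema1 ∩ Schema2 = {X2, X3, X5}.
Closure of {X2, X3, X5}: X2 → X1, X4 applies, adding X1, X4. So (X2, X3, X5)⁺ = {X1, X2, X3, X4, X5}.
The closure contains neither all of Schema1 = {X2, X3, X4, X5, X7} nor all of Schema2 = {X1, X2, X3, X5, X6}, so the common attributes are not a superkey of either fragment. The join is lossy.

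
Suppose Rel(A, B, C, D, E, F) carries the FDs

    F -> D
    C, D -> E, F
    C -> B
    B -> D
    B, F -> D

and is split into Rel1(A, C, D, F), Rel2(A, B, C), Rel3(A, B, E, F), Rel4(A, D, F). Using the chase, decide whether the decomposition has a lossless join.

No

Chase test. Columns are A, B, C, D, E, F; row i has aⱼ where attribute j ∈ Reli, else bᵢⱼ.
Initial tableau (one row per fragment):
  row 1: a1 b12 a3 a4 b15 a6
  row 2: a1 a2 a3 b24 b25 b26
  row 3: a1 a2 b33 b34 a5 a6
  row 4: a1 b42 b43 a4 b45 a6
Rows 1 and 3 agree on F; apply F→D and equate their D entries.
Rows 1 and 2 agree on C; apply C→B and equate their B entries.
Rows 1 and 2 agree on B; apply B→D and equate their D entries.
Rows 1 and 2 agree on C, D; apply C, D→E, F and equate their E, F entries.
No row becomes fully distinguished — the join is lossy.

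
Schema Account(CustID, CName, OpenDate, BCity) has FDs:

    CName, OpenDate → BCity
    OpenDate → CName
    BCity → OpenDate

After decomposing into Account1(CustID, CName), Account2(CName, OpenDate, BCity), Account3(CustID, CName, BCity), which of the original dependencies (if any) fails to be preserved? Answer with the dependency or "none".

none

CName, OpenDate → BCity lies within Account2.
OpenDate → CName lies within Account2.
BCity → OpenDate lies within Account2.
Every dependency is enforceable on the fragments, so the decomposition is dependency-preserving.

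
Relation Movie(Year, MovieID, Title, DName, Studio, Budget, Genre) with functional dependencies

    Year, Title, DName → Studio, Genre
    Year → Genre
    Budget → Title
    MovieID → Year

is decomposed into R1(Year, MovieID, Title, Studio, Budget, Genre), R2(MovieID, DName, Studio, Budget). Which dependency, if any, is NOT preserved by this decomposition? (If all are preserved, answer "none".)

Year, Title, DName → Studio, Genre

Check Year, Title, DName → Studio, Genre: no single fragment contains all of {Year, Title, DName, Studio, Genre}, and the restricted closure of {Year, Title, DName} across the fragments never reaches {Studio, Genre}.
Year → Genre is preserved.
Budget → Title is preserved.
MovieID → Year is preserved.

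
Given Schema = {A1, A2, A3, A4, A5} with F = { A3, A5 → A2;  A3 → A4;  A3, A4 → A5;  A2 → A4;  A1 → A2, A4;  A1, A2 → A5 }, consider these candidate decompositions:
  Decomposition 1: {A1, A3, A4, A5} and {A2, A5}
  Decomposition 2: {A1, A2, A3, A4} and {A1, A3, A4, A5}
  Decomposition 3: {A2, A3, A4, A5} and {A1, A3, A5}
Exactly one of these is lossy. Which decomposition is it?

Decomposition 1: common = {A5}, closure = {A5} → lossy.
Decomposition 2: common = {A1, A3, A4}, closure = {A1, A2, A3, A4, A5} → lossless.
Decomposition 3: common = {A3, A5}, closure = {A2, A3, A4, A5} → lossless.

Decomposition 1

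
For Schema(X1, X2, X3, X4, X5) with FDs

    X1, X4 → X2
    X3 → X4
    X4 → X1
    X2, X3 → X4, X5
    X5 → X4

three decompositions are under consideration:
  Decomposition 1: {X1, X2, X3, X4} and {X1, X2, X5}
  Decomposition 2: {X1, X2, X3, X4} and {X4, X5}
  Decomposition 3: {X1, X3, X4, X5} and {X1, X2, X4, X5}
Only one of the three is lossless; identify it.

Decomposition 1: common = {X1, X2}, closure = {X1, X2} → lossy.
Decomposition 2: common = {X4}, closure = {X1, X2, X4} → lossy.
Decomposition 3: common = {X1, X4, X5}, closure = {X1, X2, X4, X5} → lossless.

Decomposition 3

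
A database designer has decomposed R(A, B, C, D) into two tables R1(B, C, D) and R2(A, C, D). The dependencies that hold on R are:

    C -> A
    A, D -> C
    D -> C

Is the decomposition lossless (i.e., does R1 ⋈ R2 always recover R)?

Yes

Common attributes: R1 ∩ R2 = {C, D}.
Closure of {C, D}: C → A applies, adding A. So (C, D)⁺ = {A, C, D}.
This closure contains every attribute of R2, so R1 ∩ R2 → R2. The join is lossless.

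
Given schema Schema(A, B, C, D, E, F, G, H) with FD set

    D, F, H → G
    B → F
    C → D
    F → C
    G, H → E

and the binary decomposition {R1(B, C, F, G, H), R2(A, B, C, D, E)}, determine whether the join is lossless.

Common attributes: R1 ∩ R2 = {B, C}.
Closure of {B, C}: B → F applies, adding F; C → D applies, adding D. So (B, C)⁺ = {B, C, D, F}.
The closure contains neither all of R1 = {B, C, F, G, H} nor all of R2 = {A, B, C, D, E}, so the common attributes are not a superkey of either fragment. The join is lossy.

No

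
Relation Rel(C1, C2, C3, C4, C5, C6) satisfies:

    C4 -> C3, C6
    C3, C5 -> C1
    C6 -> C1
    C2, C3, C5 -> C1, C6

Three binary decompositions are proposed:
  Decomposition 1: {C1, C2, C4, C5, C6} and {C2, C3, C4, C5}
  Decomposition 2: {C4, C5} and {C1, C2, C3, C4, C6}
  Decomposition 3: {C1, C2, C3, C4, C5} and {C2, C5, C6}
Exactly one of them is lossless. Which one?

Decomposition 1: common = {C2, C4, C5}, closure = {C1, C2, C3, C4, C5, C6} → lossless.
Decomposition 2: common = {C4}, closure = {C1, C3, C4, C6} → lossy.
Decomposition 3: common = {C2, C5}, closure = {C2, C5} → lossy.

Decomposition 1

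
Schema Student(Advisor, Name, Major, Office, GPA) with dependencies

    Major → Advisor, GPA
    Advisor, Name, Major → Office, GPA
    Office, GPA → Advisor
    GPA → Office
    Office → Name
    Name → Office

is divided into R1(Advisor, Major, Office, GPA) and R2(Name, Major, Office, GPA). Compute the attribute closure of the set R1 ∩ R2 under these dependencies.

R1 ∩ R2 = {Major, Office, GPA}.
Major → Advisor, GPA applies, adding Advisor
Office → Name applies, adding Name
Closure: {Advisor, Name, Major, Office, GPA}.

Advisor, Name, Major, Office, GPA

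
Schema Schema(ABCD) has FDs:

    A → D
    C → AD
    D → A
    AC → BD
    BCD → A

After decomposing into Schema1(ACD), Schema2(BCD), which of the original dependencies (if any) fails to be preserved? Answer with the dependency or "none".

none

A → D lies within Schema1.
C → AD lies within Schema1.
D → A lies within Schema1.
AC → BD: restricted closure across fragments reaches BD.
BCD → A: restricted closure across fragments reaches A.
Every dependency is enforceable on the fragments, so the decomposition is dependency-preserving.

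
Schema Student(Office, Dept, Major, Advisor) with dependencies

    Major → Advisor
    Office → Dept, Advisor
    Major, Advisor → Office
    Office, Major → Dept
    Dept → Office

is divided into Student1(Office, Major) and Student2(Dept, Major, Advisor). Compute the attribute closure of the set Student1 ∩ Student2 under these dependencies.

Student1 ∩ Student2 = {Major}.
Major → Advisor applies, adding Advisor
Major, Advisor → Office applies, adding Office
Office, Major → Dept applies, adding Dept
Closure: {Office, Dept, Major, Advisor}.

Office, Dept, Major, Advisor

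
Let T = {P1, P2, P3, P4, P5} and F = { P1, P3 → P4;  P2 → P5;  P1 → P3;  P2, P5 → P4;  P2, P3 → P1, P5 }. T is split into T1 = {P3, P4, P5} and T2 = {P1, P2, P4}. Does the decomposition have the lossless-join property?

Common attributes: T1 ∩ T2 = {P4}.
No dependency enlarges {P4}, so (P4)⁺ = {P4}.
The closure contains neither all of T1 = {P3, P4, P5} nor all of T2 = {P1, P2, P4}, so the common attributes are not a superkey of either fragment. The join is lossy.

No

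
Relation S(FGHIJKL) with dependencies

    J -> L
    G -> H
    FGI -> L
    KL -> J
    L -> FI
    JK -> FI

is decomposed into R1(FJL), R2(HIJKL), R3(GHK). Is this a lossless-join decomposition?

No

Chase test. Columns are FGHIJKL; row i has aⱼ where attribute j ∈ Ri, else bᵢⱼ.
Initial tableau (one row per fragment):
  row 1: a1 b12 b13 b14 a5 b16 a7
  row 2: b21 b22 a3 a4 a5 a6 a7
  row 3: b31 a2 a3 b34 b35 a6 b37
Rows 1 and 2 agree on L; apply L→FI and equate their FI entries.
No row becomes fully distinguished — the join is lossy.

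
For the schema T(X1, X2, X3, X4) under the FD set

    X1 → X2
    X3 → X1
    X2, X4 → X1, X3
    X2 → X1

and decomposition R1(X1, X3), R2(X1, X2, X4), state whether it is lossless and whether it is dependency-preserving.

Lossless test: (X1)⁺ = {X1, X2}, which is a superkey of neither fragment — lossy.
Dependency preservation: the restricted closure of {X2, X4} across the fragments never reaches {X1, X3}, so X2, X4 → X1, X3 cannot be enforced without a join — not preserved.

lossy and not dependency-preserving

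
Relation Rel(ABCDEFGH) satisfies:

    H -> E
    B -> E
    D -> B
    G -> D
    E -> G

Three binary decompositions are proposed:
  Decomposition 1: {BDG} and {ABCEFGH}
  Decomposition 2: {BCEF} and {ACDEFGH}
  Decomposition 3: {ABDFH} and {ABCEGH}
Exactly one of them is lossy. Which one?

Decomposition 1: common = {BG}, closure = {BDEG} → lossless.
Decomposition 2: common = {CEF}, closure = {BCDEFG} → lossless.
Decomposition 3: common = {ABH}, closure = {ABDEGH} → lossy.

Decomposition 3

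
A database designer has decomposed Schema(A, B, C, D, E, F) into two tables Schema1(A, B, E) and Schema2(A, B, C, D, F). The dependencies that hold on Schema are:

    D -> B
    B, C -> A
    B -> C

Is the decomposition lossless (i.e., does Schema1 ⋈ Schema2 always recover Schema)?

Common attributes: Schema1 ∩ Schema2 = {A, B}.
Closure of {A, B}: B → C applies, adding C. So (A, B)⁺ = {A, B, C}.
The closure contains neither all of Schema1 = {A, B, E} nor all of Schema2 = {A, B, C, D, F}, so the common attributes are not a superkey of either fragment. The join is lossy.

No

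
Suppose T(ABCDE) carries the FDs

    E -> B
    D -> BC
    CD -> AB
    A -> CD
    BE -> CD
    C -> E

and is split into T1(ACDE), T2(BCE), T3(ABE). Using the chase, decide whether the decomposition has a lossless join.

Yes

Chase test. Columns are ABCDE; row i has aⱼ where attribute j ∈ Ti, else bᵢⱼ.
Initial tableau (one row per fragment):
  row 1: a1 b12 a3 a4 a5
  row 2: b21 a2 a3 b24 a5
  row 3: a1 a2 b33 b34 a5
Rows 1 and 2 agree on E; apply E→B and equate their B entries.
Rows 1 and 3 agree on A; apply A→CD and equate their CD entries.
Rows 1 and 2 agree on BE; apply BE→CD and equate their CD entries.
Rows 1 and 2 agree on CD; apply CD→AB and equate their AB entries.
Row 1 is now all distinguished symbols — the join is lossless.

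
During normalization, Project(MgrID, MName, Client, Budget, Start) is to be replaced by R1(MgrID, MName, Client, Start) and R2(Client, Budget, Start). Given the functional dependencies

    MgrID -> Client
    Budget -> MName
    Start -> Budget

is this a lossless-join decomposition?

Yes

Common attributes: R1 ∩ R2 = {Client, Start}.
Closure of {Client, Start}: Start → Budget applies, adding Budget; Budget → MName applies, adding MName. So (Client, Start)⁺ = {MName, Client, Budget, Start}.
This closure contains every attribute of R2, so R1 ∩ R2 → R2. The join is lossless.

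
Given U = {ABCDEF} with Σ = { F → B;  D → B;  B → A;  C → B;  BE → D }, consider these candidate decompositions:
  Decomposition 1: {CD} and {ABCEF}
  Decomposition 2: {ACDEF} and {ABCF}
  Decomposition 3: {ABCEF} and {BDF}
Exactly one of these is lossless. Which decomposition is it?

Decomposition 2

Decomposition 1: common = {C}, closure = {ABC} → lossy.
Decomposition 2: common = {ACF}, closure = {ABCF} → lossless.
Decomposition 3: common = {BF}, closure = {ABF} → lossy.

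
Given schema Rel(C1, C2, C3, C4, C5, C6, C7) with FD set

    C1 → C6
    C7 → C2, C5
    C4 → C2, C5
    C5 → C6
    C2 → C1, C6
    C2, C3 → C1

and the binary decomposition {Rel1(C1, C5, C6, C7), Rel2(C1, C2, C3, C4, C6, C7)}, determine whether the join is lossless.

Yes

Common attributes: Rel1 ∩ Rel2 = {C1, C6, C7}.
Closure of {C1, C6, C7}: C7 → C2, C5 applies, adding C2, C5. So (C1, C6, C7)⁺ = {C1, C2, C5, C6, C7}.
This closure contains every attribute of Rel1, so Rel1 ∩ Rel2 → Rel1. The join is lossless.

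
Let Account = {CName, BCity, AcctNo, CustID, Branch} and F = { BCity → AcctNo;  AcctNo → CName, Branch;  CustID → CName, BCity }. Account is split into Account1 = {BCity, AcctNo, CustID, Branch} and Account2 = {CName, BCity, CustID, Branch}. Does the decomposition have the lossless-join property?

Yes

Common attributes: Account1 ∩ Account2 = {BCity, CustID, Branch}.
Closure of {BCity, CustID, Branch}: BCity → AcctNo applies, adding AcctNo; AcctNo → CName, Branch applies, adding CName. So (BCity, CustID, Branch)⁺ = {CName, BCity, AcctNo, CustID, Branch}.
This closure contains every attribute of Account1, so Account1 ∩ Account2 → Account1. The join is lossless.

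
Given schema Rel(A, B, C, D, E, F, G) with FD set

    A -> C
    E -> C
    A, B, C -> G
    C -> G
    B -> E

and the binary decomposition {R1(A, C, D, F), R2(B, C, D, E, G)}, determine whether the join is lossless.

Common attributes: R1 ∩ R2 = {C, D}.
Closure of {C, D}: C → G applies, adding G. So (C, D)⁺ = {C, D, G}.
The closure contains neither all of R1 = {A, C, D, F} nor all of R2 = {B, C, D, E, G}, so the common attributes are not a superkey of either fragment. The join is lossy.

No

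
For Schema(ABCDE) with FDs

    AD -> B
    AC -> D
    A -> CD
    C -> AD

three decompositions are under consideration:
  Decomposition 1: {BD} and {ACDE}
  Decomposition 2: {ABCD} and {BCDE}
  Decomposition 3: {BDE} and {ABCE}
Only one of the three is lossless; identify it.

Decomposition 2

Decomposition 1: common = {D}, closure = {D} → lossy.
Decomposition 2: common = {BCD}, closure = {ABCD} → lossless.
Decomposition 3: common = {BE}, closure = {BE} → lossy.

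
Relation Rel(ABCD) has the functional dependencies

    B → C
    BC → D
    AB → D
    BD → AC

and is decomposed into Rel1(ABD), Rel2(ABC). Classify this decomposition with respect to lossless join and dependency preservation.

lossless and dependency-preserving

Lossless test: (AB)⁺ = {ABCD}, which contains all of one fragment — lossless.
Dependency preservation: BC → D; BD → AC are not contained in any single fragment, but the restricted closure of each left-hand side across the fragments still reaches the right-hand side; the remaining FDs each lie inside some fragment. All dependencies are preserved.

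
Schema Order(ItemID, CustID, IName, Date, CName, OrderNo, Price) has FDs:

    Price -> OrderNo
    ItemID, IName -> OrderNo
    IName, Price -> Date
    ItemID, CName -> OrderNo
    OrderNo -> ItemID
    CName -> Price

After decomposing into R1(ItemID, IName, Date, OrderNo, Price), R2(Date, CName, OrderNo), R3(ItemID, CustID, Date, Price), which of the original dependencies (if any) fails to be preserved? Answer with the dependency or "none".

CName -> Price

Check CName → Price: no single fragment contains all of {CName, Price}, and the restricted closure of {CName} across the fragments never reaches {Price}.
Price → OrderNo is preserved.
ItemID, IName → OrderNo is preserved.
IName, Price → Date is preserved.
ItemID, CName → OrderNo is preserved.
OrderNo → ItemID is preserved.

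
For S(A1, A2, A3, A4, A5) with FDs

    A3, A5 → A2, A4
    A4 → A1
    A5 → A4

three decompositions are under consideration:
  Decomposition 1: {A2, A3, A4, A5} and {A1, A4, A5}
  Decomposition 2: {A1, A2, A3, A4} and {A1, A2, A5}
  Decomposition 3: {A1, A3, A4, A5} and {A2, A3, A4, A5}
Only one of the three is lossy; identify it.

Decomposition 2

Decomposition 1: common = {A4, A5}, closure = {A1, A4, A5} → lossless.
Decomposition 2: common = {A1, A2}, closure = {A1, A2} → lossy.
Decomposition 3: common = {A3, A4, A5}, closure = {A1, A2, A3, A4, A5} → lossless.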